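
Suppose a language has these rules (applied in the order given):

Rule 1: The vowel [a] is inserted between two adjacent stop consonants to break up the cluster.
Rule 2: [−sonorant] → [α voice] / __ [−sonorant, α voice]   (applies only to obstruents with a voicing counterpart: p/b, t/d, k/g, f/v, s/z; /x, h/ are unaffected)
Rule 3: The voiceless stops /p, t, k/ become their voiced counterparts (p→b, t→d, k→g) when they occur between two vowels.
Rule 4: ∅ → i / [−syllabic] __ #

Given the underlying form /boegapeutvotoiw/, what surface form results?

boegabeudvodoiwi

Rule 1 (stop-cluster a-epenthesis): no segment meets the environment; /boegapeutvotoiw/ is unchanged.
Rule 2 (regressive voicing assimilation): /t/ precedes the voiced obstruent /v/, so it voices to [d] by assimilation. /boegapeutvotoiw/ → boegapeudvotoiw.
Rule 3 (intervocalic voicing): /p/ is a voiceless stop between vowels /a/ and /e/, so it voices to [b]. /t/ is a voiceless stop between vowels /o/ and /o/, so it voices to [d]. /boegapeudvotoiw/ → boegabeudvodoiw.
Rule 4 (final i-epenthesis): the form ends in the consonant /w/, so [i] is inserted word-finally. /boegabeudvodoiw/ → boegabeudvodoiwi.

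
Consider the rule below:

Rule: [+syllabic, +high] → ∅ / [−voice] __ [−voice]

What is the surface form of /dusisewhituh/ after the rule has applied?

/i/ is a high vowel flanked by voiceless consonants /s/ and /s/, so it deletes.
/i/ is a high vowel flanked by voiceless consonants /h/ and /t/, so it deletes.
/u/ is a high vowel flanked by voiceless consonants /t/ and /h/, so it deletes.
Surface form: [dussewhth].

dussewhth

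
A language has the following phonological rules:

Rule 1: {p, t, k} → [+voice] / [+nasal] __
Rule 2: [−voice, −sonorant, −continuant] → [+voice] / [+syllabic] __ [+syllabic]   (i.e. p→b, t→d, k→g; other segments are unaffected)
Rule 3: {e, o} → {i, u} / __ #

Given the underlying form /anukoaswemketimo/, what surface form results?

anugoaswemgedimu

Rule 1 (post-nasal voicing): /k/ is a voiceless stop immediately after the nasal /m/, so it voices to [g]. /anukoaswemketimo/ → anukoaswemgetimo.
Rule 2 (intervocalic voicing): /k/ is a voiceless stop between vowels /u/ and /o/, so it voices to [g]. /t/ is a voiceless stop between vowels /e/ and /i/, so it voices to [d]. /anukoaswemgetimo/ → anugoaswemgedimo.
Rule 3 (final vowel raising): /o/ is a mid vowel in word-final position, so it raises to [u]. /anugoaswemgedimo/ → anugoaswemgedimu.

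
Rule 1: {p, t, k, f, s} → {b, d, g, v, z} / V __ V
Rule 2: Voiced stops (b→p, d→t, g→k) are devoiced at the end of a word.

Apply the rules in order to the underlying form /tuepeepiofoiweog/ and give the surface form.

tuebeebiovoiweok

Rule 1 (intervocalic voicing): /p/ is a voiceless obstruent between vowels /e/ and /e/, so it voices to [b]. /p/ is a voiceless obstruent between vowels /e/ and /i/, so it voices to [b]. /f/ is a voiceless obstruent between vowels /o/ and /o/, so it voices to [v]. /tuepeepiofoiweog/ → tuebeebiovoiweog.
Rule 2 (final devoicing): /g/ is a voiced stop in word-final position, so it devoices to [k]. /tuebeebiovoiweog/ → tuebeebiovoiweok.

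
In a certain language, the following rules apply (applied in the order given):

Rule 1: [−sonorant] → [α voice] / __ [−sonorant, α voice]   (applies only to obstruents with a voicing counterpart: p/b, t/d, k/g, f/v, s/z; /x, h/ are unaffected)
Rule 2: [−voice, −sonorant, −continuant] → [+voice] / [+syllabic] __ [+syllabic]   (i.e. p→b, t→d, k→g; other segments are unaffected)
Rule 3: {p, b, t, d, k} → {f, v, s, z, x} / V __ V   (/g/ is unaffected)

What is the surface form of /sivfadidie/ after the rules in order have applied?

Rule 1 (regressive voicing assimilation): /v/ precedes the voiceless obstruent /f/, so it devoices to [f] by assimilation. /sivfadidie/ → siffadidie.
Rule 2 (intervocalic voicing): no segment meets the environment; /siffadidie/ is unchanged.
Rule 3 (intervocalic spirantization): /d/ is a stop between vowels /a/ and /i/, so it spirantizes to the fricative [z]. /d/ is a stop between vowels /i/ and /i/, so it spirantizes to the fricative [z]. /siffadidie/ → siffazizie.

siffazizie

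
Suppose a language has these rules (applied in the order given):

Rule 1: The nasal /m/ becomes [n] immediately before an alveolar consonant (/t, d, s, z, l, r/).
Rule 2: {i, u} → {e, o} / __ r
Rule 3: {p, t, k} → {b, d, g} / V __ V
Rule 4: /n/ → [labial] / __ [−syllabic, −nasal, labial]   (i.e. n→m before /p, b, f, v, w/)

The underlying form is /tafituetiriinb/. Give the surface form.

tafiduederiimb

Rule 1 (nasal place assimilation): no segment meets the environment; /tafituetiriinb/ is unchanged.
Rule 2 (pre-rhotic lowering): /i/ is a high vowel immediately before /r/, so it lowers to [e]. /tafituetiriinb/ → tafitueteriinb.
Rule 3 (intervocalic voicing): /t/ is a voiceless stop between vowels /i/ and /u/, so it voices to [d]. /t/ is a voiceless stop between vowels /e/ and /e/, so it voices to [d]. /tafitueteriinb/ → tafiduederiinb.
Rule 4 (nasal place assimilation): /n/ precedes the labial consonant /b/, so it assimilates in place to [m]. /tafiduederiinb/ → tafiduederiimb.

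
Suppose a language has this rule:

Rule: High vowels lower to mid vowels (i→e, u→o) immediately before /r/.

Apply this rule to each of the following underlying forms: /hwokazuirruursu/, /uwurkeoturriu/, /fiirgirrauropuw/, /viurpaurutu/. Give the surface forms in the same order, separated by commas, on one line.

/hwokazuirruursu/: /i/ is a high vowel immediately before /r/, so it lowers to [e]. /u/ is a high vowel immediately before /r/, so it lowers to [o]. → [hwokazuerruorsu].
/uwurkeoturriu/: /u/ is a high vowel immediately before /r/, so it lowers to [o]. /u/ is a high vowel immediately before /r/, so it lowers to [o]. → [uworkeotorriu].
/fiirgirrauropuw/: /i/ is a high vowel immediately before /r/, so it lowers to [e]. /i/ is a high vowel immediately before /r/, so it lowers to [e]. /u/ is a high vowel immediately before /r/, so it lowers to [o]. → [fiergerraoropuw].
/viurpaurutu/: /u/ is a high vowel immediately before /r/, so it lowers to [o]. /u/ is a high vowel immediately before /r/, so it lowers to [o]. → [viorpaorutu].

hwokazuerruorsu, uworkeotorriu, fiergerraoropuw, viorpaorutu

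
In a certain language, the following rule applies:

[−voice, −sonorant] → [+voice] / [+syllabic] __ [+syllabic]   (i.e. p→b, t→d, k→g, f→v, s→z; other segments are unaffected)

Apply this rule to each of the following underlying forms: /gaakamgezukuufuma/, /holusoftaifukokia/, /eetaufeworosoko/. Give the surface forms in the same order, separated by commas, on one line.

gaagamgezuguuvuma, holuzoftaivugogia, eedauveworozogo

/gaakamgezukuufuma/: /k/ is a voiceless obstruent between vowels /a/ and /a/, so it voices to [g]. /k/ is a voiceless obstruent between vowels /u/ and /u/, so it voices to [g]. /f/ is a voiceless obstruent between vowels /u/ and /u/, so it voices to [v]. → [gaagamgezuguuvuma].
/holusoftaifukokia/: /s/ is a voiceless obstruent between vowels /u/ and /o/, so it voices to [z]. /f/ is a voiceless obstruent between vowels /i/ and /u/, so it voices to [v]. /k/ is a voiceless obstruent between vowels /u/ and /o/, so it voices to [g]. /k/ is a voiceless obstruent between vowels /o/ and /i/, so it voices to [g]. → [holuzoftaivugogia].
/eetaufeworosoko/: /t/ is a voiceless obstruent between vowels /e/ and /a/, so it voices to [d]. /f/ is a voiceless obstruent between vowels /u/ and /e/, so it voices to [v]. /s/ is a voiceless obstruent between vowels /o/ and /o/, so it voices to [z]. /k/ is a voiceless obstruent between vowels /o/ and /o/, so it voices to [g]. → [eedauveworozogo].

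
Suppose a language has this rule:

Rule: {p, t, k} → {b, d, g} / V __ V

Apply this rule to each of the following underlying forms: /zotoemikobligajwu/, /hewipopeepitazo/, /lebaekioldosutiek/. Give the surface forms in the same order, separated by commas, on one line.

/zotoemikobligajwu/: /t/ is a voiceless stop between vowels /o/ and /o/, so it voices to [d]. /k/ is a voiceless stop between vowels /i/ and /o/, so it voices to [g]. → [zodoemigobligajwu].
/hewipopeepitazo/: /p/ is a voiceless stop between vowels /i/ and /o/, so it voices to [b]. /p/ is a voiceless stop between vowels /o/ and /e/, so it voices to [b]. /p/ is a voiceless stop between vowels /e/ and /i/, so it voices to [b]. /t/ is a voiceless stop between vowels /i/ and /a/, so it voices to [d]. → [hewibobeebidazo].
/lebaekioldosutiek/: /k/ is a voiceless stop between vowels /e/ and /i/, so it voices to [g]. /t/ is a voiceless stop between vowels /u/ and /i/, so it voices to [d]. → [lebaegioldosudiek].

zodoemigobligajwu, hewibobeebidazo, lebaegioldosudiek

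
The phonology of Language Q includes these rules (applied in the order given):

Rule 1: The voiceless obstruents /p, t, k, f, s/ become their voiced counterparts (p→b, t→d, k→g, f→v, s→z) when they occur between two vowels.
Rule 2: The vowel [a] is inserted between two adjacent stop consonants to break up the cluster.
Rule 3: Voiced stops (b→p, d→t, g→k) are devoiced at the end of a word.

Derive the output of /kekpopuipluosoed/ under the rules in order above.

Rule 1 (intervocalic voicing): /p/ is a voiceless obstruent between vowels /o/ and /u/, so it voices to [b]. /s/ is a voiceless obstruent between vowels /o/ and /o/, so it voices to [z]. /kekpopuipluosoed/ → kekpobuipluozoed.
Rule 2 (stop-cluster a-epenthesis): /k/ and /p/ form a stop–stop cluster, so [a] is inserted between them. /kekpobuipluozoed/ → kekapobuipluozoed.
Rule 3 (final devoicing): /d/ is a voiced stop in word-final position, so it devoices to [t]. /kekapobuipluozoed/ → kekapobuipluozoet.

kekapobuipluozoet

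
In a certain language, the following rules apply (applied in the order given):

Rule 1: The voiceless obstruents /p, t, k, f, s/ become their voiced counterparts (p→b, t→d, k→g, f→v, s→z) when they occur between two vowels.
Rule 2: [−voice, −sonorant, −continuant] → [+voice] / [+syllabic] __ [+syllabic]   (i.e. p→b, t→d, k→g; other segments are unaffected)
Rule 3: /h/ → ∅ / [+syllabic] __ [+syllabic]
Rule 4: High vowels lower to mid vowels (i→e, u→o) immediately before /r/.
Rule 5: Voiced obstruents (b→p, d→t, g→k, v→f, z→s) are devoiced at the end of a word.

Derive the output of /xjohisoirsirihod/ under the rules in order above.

Rule 1 (intervocalic voicing): /s/ is a voiceless obstruent between vowels /i/ and /o/, so it voices to [z]. /xjohisoirsirihod/ → xjohizoirsirihod.
Rule 2 (intervocalic voicing): no segment meets the environment; /xjohizoirsirihod/ is unchanged.
Rule 3 (intervocalic h-deletion): /h/ occurs between vowels /o/ and /i/, so it deletes. /h/ occurs between vowels /i/ and /o/, so it deletes. /xjohizoirsirihod/ → xjoizoirsiriod.
Rule 4 (pre-rhotic lowering): /i/ is a high vowel immediately before /r/, so it lowers to [e]. /i/ is a high vowel immediately before /r/, so it lowers to [e]. /xjoizoirsiriod/ → xjoizoerseriod.
Rule 5 (final devoicing): /d/ is a voiced obstruent in word-final position, so it devoices to [t]. /xjoizoerseriod/ → xjoizoerseriot.

xjoizoerseriot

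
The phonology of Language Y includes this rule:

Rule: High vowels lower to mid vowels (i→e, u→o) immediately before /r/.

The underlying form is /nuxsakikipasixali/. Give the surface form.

nuxsakikipasixali

No segment of /nuxsakikipasixali/ meets the structural description of the rule, so the form surfaces unchanged.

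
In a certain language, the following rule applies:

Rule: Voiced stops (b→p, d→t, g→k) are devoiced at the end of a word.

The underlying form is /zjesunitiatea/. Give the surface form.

No segment of /zjesunitiatea/ meets the structural description of the rule, so the form surfaces unchanged.

zjesunitiatea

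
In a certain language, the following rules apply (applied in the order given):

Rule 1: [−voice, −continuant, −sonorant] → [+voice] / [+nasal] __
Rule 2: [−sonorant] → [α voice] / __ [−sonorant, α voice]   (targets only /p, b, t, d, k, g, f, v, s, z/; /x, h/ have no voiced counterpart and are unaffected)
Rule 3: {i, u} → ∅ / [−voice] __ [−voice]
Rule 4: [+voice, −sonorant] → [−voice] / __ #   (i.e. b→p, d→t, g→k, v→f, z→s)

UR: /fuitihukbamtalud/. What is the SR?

fuithugbamdalut

Rule 1 (post-nasal voicing): /t/ is a voiceless stop immediately after the nasal /m/, so it voices to [d]. /fuitihukbamtalud/ → fuitihukbamdalud.
Rule 2 (regressive voicing assimilation): /k/ precedes the voiced obstruent /b/, so it voices to [g] by assimilation. /fuitihukbamdalud/ → fuitihugbamdalud.
Rule 3 (high vowel syncope): /i/ is a high vowel flanked by voiceless consonants /t/ and /h/, so it deletes. /fuitihugbamdalud/ → fuithugbamdalud.
Rule 4 (final devoicing): /d/ is a voiced obstruent in word-final position, so it devoices to [t]. /fuithugbamdalud/ → fuithugbamdalut.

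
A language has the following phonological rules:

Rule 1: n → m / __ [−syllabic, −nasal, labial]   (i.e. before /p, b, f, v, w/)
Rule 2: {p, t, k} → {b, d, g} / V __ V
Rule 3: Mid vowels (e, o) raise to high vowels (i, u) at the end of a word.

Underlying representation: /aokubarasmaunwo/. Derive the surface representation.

aogubarasmaumwu

Rule 1 (nasal place assimilation): /n/ precedes the labial consonant /w/, so it assimilates in place to [m]. /aokubarasmaunwo/ → aokubarasmaumwo.
Rule 2 (intervocalic voicing): /k/ is a voiceless stop between vowels /o/ and /u/, so it voices to [g]. /aokubarasmaumwo/ → aogubarasmaumwo.
Rule 3 (final vowel raising): /o/ is a mid vowel in word-final position, so it raises to [u]. /aogubarasmaumwo/ → aogubarasmaumwu.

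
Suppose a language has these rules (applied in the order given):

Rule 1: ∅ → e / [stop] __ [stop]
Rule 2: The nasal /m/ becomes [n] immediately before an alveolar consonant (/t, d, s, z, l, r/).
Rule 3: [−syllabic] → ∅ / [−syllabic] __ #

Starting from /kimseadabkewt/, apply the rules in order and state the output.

kinseadabekew

Rule 1 (stop-cluster e-epenthesis): /b/ and /k/ form a stop–stop cluster, so [e] is inserted between them. /kimseadabkewt/ → kimseadabekewt.
Rule 2 (nasal place assimilation): /m/ precedes the alveolar consonant /s/, so it assimilates in place to [n]. /kimseadabekewt/ → kinseadabekewt.
Rule 3 (final cluster simplification): /t/ is the second consonant of a word-final cluster /wt/, so it deletes. /kinseadabekewt/ → kinseadabekew.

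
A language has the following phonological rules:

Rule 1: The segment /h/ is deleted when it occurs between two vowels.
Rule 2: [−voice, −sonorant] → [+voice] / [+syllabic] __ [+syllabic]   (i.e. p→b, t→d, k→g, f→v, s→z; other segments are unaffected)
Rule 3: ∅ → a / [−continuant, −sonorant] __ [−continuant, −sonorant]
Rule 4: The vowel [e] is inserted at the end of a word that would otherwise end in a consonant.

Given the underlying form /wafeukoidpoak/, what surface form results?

Rule 1 (intervocalic h-deletion): no segment meets the environment; /wafeukoidpoak/ is unchanged.
Rule 2 (intervocalic voicing): /f/ is a voiceless obstruent between vowels /a/ and /e/, so it voices to [v]. /k/ is a voiceless obstruent between vowels /u/ and /o/, so it voices to [g]. /wafeukoidpoak/ → waveugoidpoak.
Rule 3 (stop-cluster a-epenthesis): /d/ and /p/ form a stop–stop cluster, so [a] is inserted between them. /waveugoidpoak/ → waveugoidapoak.
Rule 4 (final e-epenthesis): the form ends in the consonant /k/, so [e] is inserted word-finally. /waveugoidapoak/ → waveugoidapoake.

waveugoidapoake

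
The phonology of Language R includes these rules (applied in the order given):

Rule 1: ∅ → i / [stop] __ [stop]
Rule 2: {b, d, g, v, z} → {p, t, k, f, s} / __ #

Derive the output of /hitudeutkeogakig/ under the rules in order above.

hitudeutikeogakik

Rule 1 (stop-cluster i-epenthesis): /t/ and /k/ form a stop–stop cluster, so [i] is inserted between them. /hitudeutkeogakig/ → hitudeutikeogakig.
Rule 2 (final devoicing): /g/ is a voiced obstruent in word-final position, so it devoices to [k]. /hitudeutikeogakig/ → hitudeutikeogakik.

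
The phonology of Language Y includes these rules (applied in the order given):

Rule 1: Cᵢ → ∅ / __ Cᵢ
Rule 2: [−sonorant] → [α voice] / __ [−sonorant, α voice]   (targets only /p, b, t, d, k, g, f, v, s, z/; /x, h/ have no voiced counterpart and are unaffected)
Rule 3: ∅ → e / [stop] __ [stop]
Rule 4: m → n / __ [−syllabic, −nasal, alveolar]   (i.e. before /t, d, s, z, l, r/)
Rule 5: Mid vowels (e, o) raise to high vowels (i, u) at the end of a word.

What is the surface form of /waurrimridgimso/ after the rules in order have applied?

waurinrideginsu

Rule 1 (degemination): /rr/ is a geminate; the first /r/ deletes. /waurrimridgimso/ → waurimridgimso.
Rule 2 (regressive voicing assimilation): no segment meets the environment; /waurimridgimso/ is unchanged.
Rule 3 (stop-cluster e-epenthesis): /d/ and /g/ form a stop–stop cluster, so [e] is inserted between them. /waurimridgimso/ → waurimridegimso.
Rule 4 (nasal place assimilation): /m/ precedes the alveolar consonant /r/, so it assimilates in place to [n]. /m/ precedes the alveolar consonant /s/, so it assimilates in place to [n]. /waurimridegimso/ → waurinrideginso.
Rule 5 (final vowel raising): /o/ is a mid vowel in word-final position, so it raises to [u]. /waurinrideginso/ → waurinrideginsu.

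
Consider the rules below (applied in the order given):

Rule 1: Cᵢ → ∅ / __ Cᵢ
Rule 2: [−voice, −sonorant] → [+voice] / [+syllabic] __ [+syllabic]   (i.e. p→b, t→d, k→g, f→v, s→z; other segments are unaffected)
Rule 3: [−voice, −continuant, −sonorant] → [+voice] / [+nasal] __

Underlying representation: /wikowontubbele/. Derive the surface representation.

Rule 1 (degemination): /bb/ is a geminate; the first /b/ deletes. /wikowontubbele/ → wikowontubele.
Rule 2 (intervocalic voicing): /k/ is a voiceless obstruent between vowels /i/ and /o/, so it voices to [g]. /wikowontubele/ → wigowontubele.
Rule 3 (post-nasal voicing): /t/ is a voiceless stop immediately after the nasal /n/, so it voices to [d]. /wigowontubele/ → wigowondubele.

wigowondubele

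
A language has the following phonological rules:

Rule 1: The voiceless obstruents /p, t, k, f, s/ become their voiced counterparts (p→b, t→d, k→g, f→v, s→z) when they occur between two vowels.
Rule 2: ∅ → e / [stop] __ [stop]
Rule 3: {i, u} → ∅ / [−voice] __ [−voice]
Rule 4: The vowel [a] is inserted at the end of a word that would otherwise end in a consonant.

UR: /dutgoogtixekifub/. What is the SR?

Rule 1 (intervocalic voicing): /k/ is a voiceless obstruent between vowels /e/ and /i/, so it voices to [g]. /f/ is a voiceless obstruent between vowels /i/ and /u/, so it voices to [v]. /dutgoogtixekifub/ → dutgoogtixegivub.
Rule 2 (stop-cluster e-epenthesis): /t/ and /g/ form a stop–stop cluster, so [e] is inserted between them. /g/ and /t/ form a stop–stop cluster, so [e] is inserted between them. /dutgoogtixegivub/ → dutegoogetixegivub.
Rule 3 (high vowel syncope): /i/ is a high vowel flanked by voiceless consonants /t/ and /x/, so it deletes. /dutegoogetixegivub/ → dutegoogetxegivub.
Rule 4 (final a-epenthesis): the form ends in the consonant /b/, so [a] is inserted word-finally. /dutegoogetxegivub/ → dutegoogetxegivuba.

dutegoogetxegivuba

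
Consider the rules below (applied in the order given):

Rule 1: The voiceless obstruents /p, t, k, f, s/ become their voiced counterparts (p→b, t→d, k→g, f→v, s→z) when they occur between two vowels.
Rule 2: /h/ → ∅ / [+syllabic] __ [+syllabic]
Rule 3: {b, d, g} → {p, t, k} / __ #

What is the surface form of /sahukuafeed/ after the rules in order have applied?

Rule 1 (intervocalic voicing): /k/ is a voiceless obstruent between vowels /u/ and /u/, so it voices to [g]. /f/ is a voiceless obstruent between vowels /a/ and /e/, so it voices to [v]. /sahukuafeed/ → sahuguaveed.
Rule 2 (intervocalic h-deletion): /h/ occurs between vowels /a/ and /u/, so it deletes. /sahuguaveed/ → sauguaveed.
Rule 3 (final devoicing): /d/ is a voiced stop in word-final position, so it devoices to [t]. /sauguaveed/ → sauguaveet.

sauguaveet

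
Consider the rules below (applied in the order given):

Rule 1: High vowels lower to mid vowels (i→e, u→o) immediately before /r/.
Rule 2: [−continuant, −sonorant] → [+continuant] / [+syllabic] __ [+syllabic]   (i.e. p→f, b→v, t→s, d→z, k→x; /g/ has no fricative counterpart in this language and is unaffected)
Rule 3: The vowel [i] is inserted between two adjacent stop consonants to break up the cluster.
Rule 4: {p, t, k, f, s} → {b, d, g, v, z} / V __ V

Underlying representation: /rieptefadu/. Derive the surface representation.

Rule 1 (pre-rhotic lowering): no segment meets the environment; /rieptefadu/ is unchanged.
Rule 2 (intervocalic spirantization): /d/ is a stop between vowels /a/ and /u/, so it spirantizes to the fricative [z]. /rieptefadu/ → rieptefazu.
Rule 3 (stop-cluster i-epenthesis): /p/ and /t/ form a stop–stop cluster, so [i] is inserted between them. /rieptefazu/ → riepitefazu.
Rule 4 (intervocalic voicing): /p/ is a voiceless obstruent between vowels /e/ and /i/, so it voices to [b]. /t/ is a voiceless obstruent between vowels /i/ and /e/, so it voices to [d]. /f/ is a voiceless obstruent between vowels /e/ and /a/, so it voices to [v]. /riepitefazu/ → riebidevazu.

riebidevazu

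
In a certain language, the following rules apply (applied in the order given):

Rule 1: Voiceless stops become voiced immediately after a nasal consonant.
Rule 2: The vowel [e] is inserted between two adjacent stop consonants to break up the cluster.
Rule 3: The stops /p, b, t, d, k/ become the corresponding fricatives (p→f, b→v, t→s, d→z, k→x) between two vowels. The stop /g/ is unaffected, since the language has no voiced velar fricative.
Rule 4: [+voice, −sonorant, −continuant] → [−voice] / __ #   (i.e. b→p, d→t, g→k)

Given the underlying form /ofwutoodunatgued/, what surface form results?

Rule 1 (post-nasal voicing): no segment meets the environment; /ofwutoodunatgued/ is unchanged.
Rule 2 (stop-cluster e-epenthesis): /t/ and /g/ form a stop–stop cluster, so [e] is inserted between them. /ofwutoodunatgued/ → ofwutoodunategued.
Rule 3 (intervocalic spirantization): /t/ is a stop between vowels /u/ and /o/, so it spirantizes to the fricative [s]. /d/ is a stop between vowels /o/ and /u/, so it spirantizes to the fricative [z]. /t/ is a stop between vowels /a/ and /e/, so it spirantizes to the fricative [s]. /ofwutoodunategued/ → ofwusoozunasegued.
Rule 4 (final devoicing): /d/ is a voiced stop in word-final position, so it devoices to [t]. /ofwusoozunasegued/ → ofwusoozunaseguet.

ofwusoozunaseguet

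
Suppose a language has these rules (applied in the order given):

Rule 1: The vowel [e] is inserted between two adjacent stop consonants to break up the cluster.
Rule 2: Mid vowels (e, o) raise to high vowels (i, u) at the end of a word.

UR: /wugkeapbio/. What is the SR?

wugekeapebiu

Rule 1 (stop-cluster e-epenthesis): /g/ and /k/ form a stop–stop cluster, so [e] is inserted between them. /p/ and /b/ form a stop–stop cluster, so [e] is inserted between them. /wugkeapbio/ → wugekeapebio.
Rule 2 (final vowel raising): /o/ is a mid vowel in word-final position, so it raises to [u]. /wugekeapebio/ → wugekeapebiu.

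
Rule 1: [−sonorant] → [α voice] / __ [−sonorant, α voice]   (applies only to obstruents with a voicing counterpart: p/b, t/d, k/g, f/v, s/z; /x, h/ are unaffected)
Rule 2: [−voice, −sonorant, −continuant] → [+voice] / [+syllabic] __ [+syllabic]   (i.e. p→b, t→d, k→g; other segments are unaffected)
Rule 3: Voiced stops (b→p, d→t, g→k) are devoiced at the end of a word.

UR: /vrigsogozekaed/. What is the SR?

vriksogozegaet

Rule 1 (regressive voicing assimilation): /g/ precedes the voiceless obstruent /s/, so it devoices to [k] by assimilation. /vrigsogozekaed/ → vriksogozekaed.
Rule 2 (intervocalic voicing): /k/ is a voiceless stop between vowels /e/ and /a/, so it voices to [g]. /vriksogozekaed/ → vriksogozegaed.
Rule 3 (final devoicing): /d/ is a voiced stop in word-final position, so it devoices to [t]. /vriksogozegaed/ → vriksogozegaet.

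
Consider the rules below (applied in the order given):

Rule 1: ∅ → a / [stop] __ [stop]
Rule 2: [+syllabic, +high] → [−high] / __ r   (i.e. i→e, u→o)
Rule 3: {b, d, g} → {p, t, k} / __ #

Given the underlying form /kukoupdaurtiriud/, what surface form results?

Rule 1 (stop-cluster a-epenthesis): /p/ and /d/ form a stop–stop cluster, so [a] is inserted between them. /kukoupdaurtiriud/ → kukoupadaurtiriud.
Rule 2 (pre-rhotic lowering): /u/ is a high vowel immediately before /r/, so it lowers to [o]. /i/ is a high vowel immediately before /r/, so it lowers to [e]. /kukoupadaurtiriud/ → kukoupadaorteriud.
Rule 3 (final devoicing): /d/ is a voiced stop in word-final position, so it devoices to [t]. /kukoupadaorteriud/ → kukoupadaorteriut.

kukoupadaorteriut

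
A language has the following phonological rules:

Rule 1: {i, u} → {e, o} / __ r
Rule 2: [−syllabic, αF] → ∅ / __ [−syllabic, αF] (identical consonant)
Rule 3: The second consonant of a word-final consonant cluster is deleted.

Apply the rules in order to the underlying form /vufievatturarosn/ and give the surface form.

Rule 1 (pre-rhotic lowering): /u/ is a high vowel immediately before /r/, so it lowers to [o]. /vufievatturarosn/ → vufievattorarosn.
Rule 2 (degemination): /tt/ is a geminate; the first /t/ deletes. /vufievattorarosn/ → vufievatorarosn.
Rule 3 (final cluster simplification): /n/ is the second consonant of a word-final cluster /sn/, so it deletes. /vufievatorarosn/ → vufievatoraros.

vufievatoraros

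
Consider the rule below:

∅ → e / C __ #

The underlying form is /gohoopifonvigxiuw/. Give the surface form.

the form ends in the consonant /w/, so [e] is inserted word-finally.
Surface form: [gohoopifonvigxiuwe].

gohoopifonvigxiuwe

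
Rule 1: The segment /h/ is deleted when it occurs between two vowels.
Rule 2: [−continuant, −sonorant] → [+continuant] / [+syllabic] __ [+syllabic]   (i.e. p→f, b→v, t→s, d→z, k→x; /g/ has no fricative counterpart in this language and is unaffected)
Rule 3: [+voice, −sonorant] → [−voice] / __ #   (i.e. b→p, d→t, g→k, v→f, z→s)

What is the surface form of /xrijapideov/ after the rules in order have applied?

xrijafizeof

Rule 1 (intervocalic h-deletion): no segment meets the environment; /xrijapideov/ is unchanged.
Rule 2 (intervocalic spirantization): /p/ is a stop between vowels /a/ and /i/, so it spirantizes to the fricative [f]. /d/ is a stop between vowels /i/ and /e/, so it spirantizes to the fricative [z]. /xrijapideov/ → xrijafizeov.
Rule 3 (final devoicing): /v/ is a voiced obstruent in word-final position, so it devoices to [f]. /xrijafizeov/ → xrijafizeof.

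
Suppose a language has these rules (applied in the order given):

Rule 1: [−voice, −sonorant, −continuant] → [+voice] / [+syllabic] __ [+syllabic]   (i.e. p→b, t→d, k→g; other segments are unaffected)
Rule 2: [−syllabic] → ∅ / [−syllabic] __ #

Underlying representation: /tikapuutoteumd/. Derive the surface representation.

Rule 1 (intervocalic voicing): /k/ is a voiceless stop between vowels /i/ and /a/, so it voices to [g]. /p/ is a voiceless stop between vowels /a/ and /u/, so it voices to [b]. /t/ is a voiceless stop between vowels /u/ and /o/, so it voices to [d]. /t/ is a voiceless stop between vowels /o/ and /e/, so it voices to [d]. /tikapuutoteumd/ → tigabuudodeumd.
Rule 2 (final cluster simplification): /d/ is the second consonant of a word-final cluster /md/, so it deletes. /tigabuudodeumd/ → tigabuudodeum.

tigabuudodeum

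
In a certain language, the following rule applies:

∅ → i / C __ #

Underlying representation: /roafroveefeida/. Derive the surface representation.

roafroveefeida

No segment of /roafroveefeida/ meets the structural description of the rule, so the form surfaces unchanged.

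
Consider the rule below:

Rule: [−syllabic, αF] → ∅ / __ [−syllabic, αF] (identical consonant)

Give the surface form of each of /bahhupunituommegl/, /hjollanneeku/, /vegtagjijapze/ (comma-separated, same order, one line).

/bahhupunituommegl/: /hh/ is a geminate; the first /h/ deletes. /mm/ is a geminate; the first /m/ deletes. → [bahupunituomegl].
/hjollanneeku/: /ll/ is a geminate; the first /l/ deletes. /nn/ is a geminate; the first /n/ deletes. → [hjolaneeku].
/vegtagjijapze/: the rule's environment is not met; surfaces unchanged as [vegtagjijapze].

bahupunituomegl, hjolaneeku, vegtagjijapze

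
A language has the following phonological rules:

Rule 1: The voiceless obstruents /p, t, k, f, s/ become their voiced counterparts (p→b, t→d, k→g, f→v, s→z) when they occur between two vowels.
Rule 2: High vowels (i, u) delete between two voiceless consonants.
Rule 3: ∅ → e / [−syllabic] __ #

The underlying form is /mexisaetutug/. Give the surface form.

mexizaeduduge

Rule 1 (intervocalic voicing): /s/ is a voiceless obstruent between vowels /i/ and /a/, so it voices to [z]. /t/ is a voiceless obstruent between vowels /e/ and /u/, so it voices to [d]. /t/ is a voiceless obstruent between vowels /u/ and /u/, so it voices to [d]. /mexisaetutug/ → mexizaedudug.
Rule 2 (high vowel syncope): no segment meets the environment; /mexizaedudug/ is unchanged.
Rule 3 (final e-epenthesis): the form ends in the consonant /g/, so [e] is inserted word-finally. /mexizaedudug/ → mexizaeduduge.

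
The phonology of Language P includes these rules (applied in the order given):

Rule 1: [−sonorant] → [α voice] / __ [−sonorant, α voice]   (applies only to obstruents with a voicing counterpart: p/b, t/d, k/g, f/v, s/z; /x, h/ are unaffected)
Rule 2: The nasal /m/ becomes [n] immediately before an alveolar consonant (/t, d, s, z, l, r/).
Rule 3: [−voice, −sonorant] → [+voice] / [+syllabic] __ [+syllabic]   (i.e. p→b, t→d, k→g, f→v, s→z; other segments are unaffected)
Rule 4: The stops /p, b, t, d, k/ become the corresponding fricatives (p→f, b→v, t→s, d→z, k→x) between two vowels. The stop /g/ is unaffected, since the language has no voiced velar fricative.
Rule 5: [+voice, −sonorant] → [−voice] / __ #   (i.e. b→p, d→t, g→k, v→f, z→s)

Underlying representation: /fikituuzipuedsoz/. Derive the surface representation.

figizuuzivuetsos

Rule 1 (regressive voicing assimilation): /d/ precedes the voiceless obstruent /s/, so it devoices to [t] by assimilation. /fikituuzipuedsoz/ → fikituuzipuetsoz.
Rule 2 (nasal place assimilation): no segment meets the environment; /fikituuzipuetsoz/ is unchanged.
Rule 3 (intervocalic voicing): /k/ is a voiceless obstruent between vowels /i/ and /i/, so it voices to [g]. /t/ is a voiceless obstruent between vowels /i/ and /u/, so it voices to [d]. /p/ is a voiceless obstruent between vowels /i/ and /u/, so it voices to [b]. /fikituuzipuetsoz/ → figiduuzibuetsoz.
Rule 4 (intervocalic spirantization): /d/ is a stop between vowels /i/ and /u/, so it spirantizes to the fricative [z]. /b/ is a stop between vowels /i/ and /u/, so it spirantizes to the fricative [v]. /figiduuzibuetsoz/ → figizuuzivuetsoz.
Rule 5 (final devoicing): /z/ is a voiced obstruent in word-final position, so it devoices to [s]. /figizuuzivuetsoz/ → figizuuzivuetsos.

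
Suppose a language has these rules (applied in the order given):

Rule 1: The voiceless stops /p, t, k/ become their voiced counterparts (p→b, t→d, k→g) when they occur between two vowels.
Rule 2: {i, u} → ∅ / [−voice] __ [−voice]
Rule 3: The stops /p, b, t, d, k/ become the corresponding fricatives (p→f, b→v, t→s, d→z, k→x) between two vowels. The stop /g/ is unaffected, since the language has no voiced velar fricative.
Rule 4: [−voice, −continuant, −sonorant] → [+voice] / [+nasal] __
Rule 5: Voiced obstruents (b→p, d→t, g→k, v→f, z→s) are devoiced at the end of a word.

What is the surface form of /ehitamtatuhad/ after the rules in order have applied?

Rule 1 (intervocalic voicing): /t/ is a voiceless stop between vowels /i/ and /a/, so it voices to [d]. /t/ is a voiceless stop between vowels /a/ and /u/, so it voices to [d]. /ehitamtatuhad/ → ehidamtaduhad.
Rule 2 (high vowel syncope): no segment meets the environment; /ehidamtaduhad/ is unchanged.
Rule 3 (intervocalic spirantization): /d/ is a stop between vowels /i/ and /a/, so it spirantizes to the fricative [z]. /d/ is a stop between vowels /a/ and /u/, so it spirantizes to the fricative [z]. /ehidamtaduhad/ → ehizamtazuhad.
Rule 4 (post-nasal voicing): /t/ is a voiceless stop immediately after the nasal /m/, so it voices to [d]. /ehizamtazuhad/ → ehizamdazuhad.
Rule 5 (final devoicing): /d/ is a voiced obstruent in word-final position, so it devoices to [t]. /ehizamdazuhad/ → ehizamdazuhat.

ehizamdazuhat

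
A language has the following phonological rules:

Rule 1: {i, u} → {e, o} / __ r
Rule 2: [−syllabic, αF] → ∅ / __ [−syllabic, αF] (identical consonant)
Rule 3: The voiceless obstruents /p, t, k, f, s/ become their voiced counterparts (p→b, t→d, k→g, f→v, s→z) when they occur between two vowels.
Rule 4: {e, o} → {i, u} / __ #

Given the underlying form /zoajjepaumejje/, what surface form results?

Rule 1 (pre-rhotic lowering): no segment meets the environment; /zoajjepaumejje/ is unchanged.
Rule 2 (degemination): /jj/ is a geminate; the first /j/ deletes. /jj/ is a geminate; the first /j/ deletes. /zoajjepaumejje/ → zoajepaumeje.
Rule 3 (intervocalic voicing): /p/ is a voiceless obstruent between vowels /e/ and /a/, so it voices to [b]. /zoajepaumeje/ → zoajebaumeje.
Rule 4 (final vowel raising): /e/ is a mid vowel in word-final position, so it raises to [i]. /zoajebaumeje/ → zoajebaumeji.

zoajebaumeji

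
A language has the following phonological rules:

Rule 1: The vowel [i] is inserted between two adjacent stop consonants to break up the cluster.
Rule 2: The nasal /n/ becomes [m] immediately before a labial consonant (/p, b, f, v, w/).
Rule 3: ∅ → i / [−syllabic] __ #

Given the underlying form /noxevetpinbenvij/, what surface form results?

Rule 1 (stop-cluster i-epenthesis): /t/ and /p/ form a stop–stop cluster, so [i] is inserted between them. /noxevetpinbenvij/ → noxevetipinbenvij.
Rule 2 (nasal place assimilation): /n/ precedes the labial consonant /b/, so it assimilates in place to [m]. /n/ precedes the labial consonant /v/, so it assimilates in place to [m]. /noxevetipinbenvij/ → noxevetipimbemvij.
Rule 3 (final i-epenthesis): the form ends in the consonant /j/, so [i] is inserted word-finally. /noxevetipimbemvij/ → noxevetipimbemviji.

noxevetipimbemviji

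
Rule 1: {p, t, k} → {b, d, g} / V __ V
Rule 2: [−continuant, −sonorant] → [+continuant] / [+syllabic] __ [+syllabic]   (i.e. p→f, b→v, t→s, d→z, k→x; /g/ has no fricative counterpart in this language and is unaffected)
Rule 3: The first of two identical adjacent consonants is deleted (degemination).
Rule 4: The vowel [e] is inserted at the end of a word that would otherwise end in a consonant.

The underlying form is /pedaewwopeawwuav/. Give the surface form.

pezaewoveawuave

Rule 1 (intervocalic voicing): /p/ is a voiceless stop between vowels /o/ and /e/, so it voices to [b]. /pedaewwopeawwuav/ → pedaewwobeawwuav.
Rule 2 (intervocalic spirantization): /d/ is a stop between vowels /e/ and /a/, so it spirantizes to the fricative [z]. /b/ is a stop between vowels /o/ and /e/, so it spirantizes to the fricative [v]. /pedaewwobeawwuav/ → pezaewwoveawwuav.
Rule 3 (degemination): /ww/ is a geminate; the first /w/ deletes. /ww/ is a geminate; the first /w/ deletes. /pezaewwoveawwuav/ → pezaewoveawuav.
Rule 4 (final e-epenthesis): the form ends in the consonant /v/, so [e] is inserted word-finally. /pezaewoveawuav/ → pezaewoveawuave.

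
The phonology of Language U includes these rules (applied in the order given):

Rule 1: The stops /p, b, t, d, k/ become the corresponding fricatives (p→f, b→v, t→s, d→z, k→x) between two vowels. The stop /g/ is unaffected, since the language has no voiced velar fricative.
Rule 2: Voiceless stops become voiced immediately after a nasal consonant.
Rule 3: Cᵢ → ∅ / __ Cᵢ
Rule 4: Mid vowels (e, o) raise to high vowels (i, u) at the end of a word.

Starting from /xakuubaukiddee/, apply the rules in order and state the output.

xaxuuvauxidei

Rule 1 (intervocalic spirantization): /k/ is a stop between vowels /a/ and /u/, so it spirantizes to the fricative [x]. /b/ is a stop between vowels /u/ and /a/, so it spirantizes to the fricative [v]. /k/ is a stop between vowels /u/ and /i/, so it spirantizes to the fricative [x]. /xakuubaukiddee/ → xaxuuvauxiddee.
Rule 2 (post-nasal voicing): no segment meets the environment; /xaxuuvauxiddee/ is unchanged.
Rule 3 (degemination): /dd/ is a geminate; the first /d/ deletes. /xaxuuvauxiddee/ → xaxuuvauxidee.
Rule 4 (final vowel raising): /e/ is a mid vowel in word-final position, so it raises to [i]. /xaxuuvauxidee/ → xaxuuvauxidei.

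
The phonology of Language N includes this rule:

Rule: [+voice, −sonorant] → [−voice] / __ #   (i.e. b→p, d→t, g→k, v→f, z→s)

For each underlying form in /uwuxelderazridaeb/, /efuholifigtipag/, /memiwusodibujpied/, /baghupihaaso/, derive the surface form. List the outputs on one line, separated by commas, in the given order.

uwuxelderazridaep, efuholifigtipak, memiwusodibujpiet, baghupihaaso

/uwuxelderazridaeb/: /b/ is a voiced obstruent in word-final position, so it devoices to [p]. → [uwuxelderazridaep].
/efuholifigtipag/: /g/ is a voiced obstruent in word-final position, so it devoices to [k]. → [efuholifigtipak].
/memiwusodibujpied/: /d/ is a voiced obstruent in word-final position, so it devoices to [t]. → [memiwusodibujpiet].
/baghupihaaso/: the rule's environment is not met; surfaces unchanged as [baghupihaaso].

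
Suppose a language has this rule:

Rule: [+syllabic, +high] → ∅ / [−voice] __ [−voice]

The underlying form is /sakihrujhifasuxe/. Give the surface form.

sakhrujhfasxe

/i/ is a high vowel flanked by voiceless consonants /k/ and /h/, so it deletes.
/i/ is a high vowel flanked by voiceless consonants /h/ and /f/, so it deletes.
/u/ is a high vowel flanked by voiceless consonants /s/ and /x/, so it deletes.
The other instance of /u/ does not occur in the required environment and remains unchanged.
Surface form: [sakhrujhfasxe].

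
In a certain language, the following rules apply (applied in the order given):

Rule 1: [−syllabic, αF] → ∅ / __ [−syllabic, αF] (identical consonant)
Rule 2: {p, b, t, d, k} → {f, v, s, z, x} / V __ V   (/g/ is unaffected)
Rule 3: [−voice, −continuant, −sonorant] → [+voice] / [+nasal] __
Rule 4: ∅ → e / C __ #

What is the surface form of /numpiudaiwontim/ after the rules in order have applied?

Rule 1 (degemination): no segment meets the environment; /numpiudaiwontim/ is unchanged.
Rule 2 (intervocalic spirantization): /d/ is a stop between vowels /u/ and /a/, so it spirantizes to the fricative [z]. /numpiudaiwontim/ → numpiuzaiwontim.
Rule 3 (post-nasal voicing): /p/ is a voiceless stop immediately after the nasal /m/, so it voices to [b]. /t/ is a voiceless stop immediately after the nasal /n/, so it voices to [d]. /numpiuzaiwontim/ → numbiuzaiwondim.
Rule 4 (final e-epenthesis): the form ends in the consonant /m/, so [e] is inserted word-finally. /numbiuzaiwondim/ → numbiuzaiwondime.

numbiuzaiwondime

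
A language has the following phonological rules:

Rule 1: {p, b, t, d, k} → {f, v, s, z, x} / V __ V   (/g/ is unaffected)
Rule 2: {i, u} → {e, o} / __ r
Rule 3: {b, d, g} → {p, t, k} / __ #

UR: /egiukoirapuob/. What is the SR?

egiuxoerafuop

Rule 1 (intervocalic spirantization): /k/ is a stop between vowels /u/ and /o/, so it spirantizes to the fricative [x]. /p/ is a stop between vowels /a/ and /u/, so it spirantizes to the fricative [f]. /egiukoirapuob/ → egiuxoirafuob.
Rule 2 (pre-rhotic lowering): /i/ is a high vowel immediately before /r/, so it lowers to [e]. /egiuxoirafuob/ → egiuxoerafuob.
Rule 3 (final devoicing): /b/ is a voiced stop in word-final position, so it devoices to [p]. /egiuxoerafuob/ → egiuxoerafuop.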